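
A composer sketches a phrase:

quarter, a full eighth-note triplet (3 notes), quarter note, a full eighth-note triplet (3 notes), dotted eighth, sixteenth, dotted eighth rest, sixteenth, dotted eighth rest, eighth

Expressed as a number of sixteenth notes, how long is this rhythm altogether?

29

Express everything in sixteenth notes: quarter = 4; a full eighth-note triplet (3 notes) (three triplet eighths span one quarter) = 4; quarter note = 4; a full eighth-note triplet (3 notes) (three triplet eighths span one quarter) = 4; dotted eighth = 3; sixteenth = 1; dotted eighth rest = 3; sixteenth = 1; dotted eighth rest = 3; eighth = 2.
Sum: 4 + 4 + 4 + 4 + 3 + 1 + 3 + 1 + 3 + 2 = 29 sixteenth notes.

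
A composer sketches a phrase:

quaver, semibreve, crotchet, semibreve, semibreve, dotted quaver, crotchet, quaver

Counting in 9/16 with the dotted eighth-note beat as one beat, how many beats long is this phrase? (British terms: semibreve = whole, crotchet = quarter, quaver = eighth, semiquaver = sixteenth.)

21

One dotted eighth-note beat = 3 sixteenth notes.
Working in sixteenth notes: quaver = 2; semibreve = 16; crotchet = 4; semibreve = 16; semibreve = 16; dotted quaver = 3; crotchet = 4; quaver = 2.
Adding: 2 + 16 + 4 + 16 + 16 + 3 + 4 + 2 = 63.
63 ÷ 3 = 21 beats.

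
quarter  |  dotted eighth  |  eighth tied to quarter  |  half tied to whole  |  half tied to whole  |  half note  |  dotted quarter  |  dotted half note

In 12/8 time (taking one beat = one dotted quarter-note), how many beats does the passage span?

One dotted quarter-note beat = 6 sixteenth notes.
Express everything in sixteenth notes: quarter = 4; dotted eighth = 3; eighth tied to quarter (eighth + quarter) = 6; half tied to whole (half + whole) = 24; half tied to whole (half + whole) = 24; half note = 8; dotted quarter = 6; dotted half note = 12.
Adding: 4 + 3 + 6 + 24 + 24 + 8 + 6 + 12 = 87.
87 ÷ 6 = 14.5 beats.

14.5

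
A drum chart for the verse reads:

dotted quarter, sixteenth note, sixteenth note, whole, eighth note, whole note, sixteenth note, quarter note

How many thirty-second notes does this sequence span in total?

Convert each value to thirty-second notes: dotted quarter = 12; sixteenth note = 2; sixteenth note = 2; whole = 32; eighth note = 4; whole note = 32; sixteenth note = 2; quarter note = 8.
Adding: 12 + 2 + 2 + 32 + 4 + 32 + 2 + 8 = 94 thirty-second notes.

94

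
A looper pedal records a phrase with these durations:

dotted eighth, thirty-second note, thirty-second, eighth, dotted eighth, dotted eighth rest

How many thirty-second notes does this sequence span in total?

24

Express everything in thirty-second notes: dotted eighth = 6; thirty-second note = 1; thirty-second = 1; eighth = 4; dotted eighth = 6; dotted eighth rest = 6.
Altogether 6 + 1 + 1 + 4 + 6 + 6 = 24 thirty-second notes.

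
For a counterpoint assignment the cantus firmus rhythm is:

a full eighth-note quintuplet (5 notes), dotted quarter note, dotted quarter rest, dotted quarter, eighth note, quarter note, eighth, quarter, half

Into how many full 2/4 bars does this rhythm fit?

5

One bar of 2/4 = 4 eighth notes.
Convert each value to eighth notes: a full eighth-note quintuplet (5 notes) (five quintuplet eighths span one half) = 4; dotted quarter note = 3; dotted quarter rest = 3; dotted quarter = 3; eighth note = 1; quarter note = 2; eighth = 1; quarter = 2; half = 4.
Sum: 4 + 3 + 3 + 3 + 1 + 2 + 1 + 2 + 4 = 23.
23 ÷ 4 = 5 complete bars with 3 left over.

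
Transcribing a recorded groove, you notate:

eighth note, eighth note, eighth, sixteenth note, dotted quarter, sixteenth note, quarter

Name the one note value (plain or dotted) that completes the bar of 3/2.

The bar of 3/2 = 24 sixteenth notes.
Each duration in sixteenth notes: eighth note = 2; eighth note = 2; eighth = 2; sixteenth note = 1; dotted quarter = 6; sixteenth note = 1; quarter = 4.
Adding: 2 + 2 + 2 + 1 + 6 + 1 + 4 = 18.
Remaining: 24 − 18 = 6 sixteenth notes, which is a dotted quarter note.

dotted quarter note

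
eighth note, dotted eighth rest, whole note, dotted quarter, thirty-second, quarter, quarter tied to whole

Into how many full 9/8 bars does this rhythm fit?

2

One bar of 9/8 = 36 thirty-second notes.
Working in thirty-second notes: eighth note = 4; dotted eighth rest = 6; whole note = 32; dotted quarter = 12; thirty-second = 1; quarter = 8; quarter tied to whole (quarter + whole) = 40.
Adding: 4 + 6 + 32 + 12 + 1 + 8 + 40 = 103.
103 ÷ 36 = 2 complete bars with 31 left over.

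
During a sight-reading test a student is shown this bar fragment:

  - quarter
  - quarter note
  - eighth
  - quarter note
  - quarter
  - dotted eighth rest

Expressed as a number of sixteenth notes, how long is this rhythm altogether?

Each duration in sixteenth notes: quarter = 4; quarter note = 4; eighth = 2; quarter note = 4; quarter = 4; dotted eighth rest = 3.
Adding: 4 + 4 + 2 + 4 + 4 + 3 = 21 sixteenth notes.

21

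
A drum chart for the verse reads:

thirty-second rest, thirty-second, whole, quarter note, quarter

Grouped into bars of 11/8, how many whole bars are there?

One bar of 11/8 = 44 thirty-second notes.
In thirty-second notes: thirty-second rest = 1; thirty-second = 1; whole = 32; quarter note = 8; quarter = 8.
Adding: 1 + 1 + 32 + 8 + 8 = 50.
50 ÷ 44 = 1 complete bar with 6 left over.

1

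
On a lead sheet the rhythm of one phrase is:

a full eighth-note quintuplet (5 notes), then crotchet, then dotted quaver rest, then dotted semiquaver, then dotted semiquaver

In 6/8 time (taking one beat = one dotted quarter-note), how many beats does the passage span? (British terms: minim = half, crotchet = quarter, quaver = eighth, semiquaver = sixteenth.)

One dotted quarter-note beat = 12 thirty-second notes.
In thirty-second notes: a full eighth-note quintuplet (5 notes) (five quintuplet eighths span one half) = 16; crotchet = 8; dotted quaver rest = 6; dotted semiquaver = 3; dotted semiquaver = 3.
Total: 16 + 8 + 6 + 3 + 3 = 36.
36 ÷ 12 = 3 beats.

3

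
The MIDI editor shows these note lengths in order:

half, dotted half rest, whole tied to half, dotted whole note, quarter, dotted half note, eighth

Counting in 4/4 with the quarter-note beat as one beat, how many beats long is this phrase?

21.5

One quarter-note beat = 2 eighth notes.
In eighth notes: half = 4; dotted half rest = 6; whole tied to half (whole + half) = 12; dotted whole note = 12; quarter = 2; dotted half note = 6; eighth = 1.
Sum: 4 + 6 + 12 + 12 + 2 + 6 + 1 = 43.
43 ÷ 2 = 21.5 beats.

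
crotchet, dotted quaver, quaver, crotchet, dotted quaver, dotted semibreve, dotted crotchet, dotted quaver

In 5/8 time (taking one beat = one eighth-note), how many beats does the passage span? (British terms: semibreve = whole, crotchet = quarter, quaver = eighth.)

24.5

One eighth-note beat = 2 sixteenth notes.
Working in sixteenth notes: crotchet = 4; dotted quaver = 3; quaver = 2; crotchet = 4; dotted quaver = 3; dotted semibreve = 24; dotted crotchet = 6; dotted quaver = 3.
Altogether 4 + 3 + 2 + 4 + 3 + 24 + 6 + 3 = 49.
49 ÷ 2 = 24.5 beats.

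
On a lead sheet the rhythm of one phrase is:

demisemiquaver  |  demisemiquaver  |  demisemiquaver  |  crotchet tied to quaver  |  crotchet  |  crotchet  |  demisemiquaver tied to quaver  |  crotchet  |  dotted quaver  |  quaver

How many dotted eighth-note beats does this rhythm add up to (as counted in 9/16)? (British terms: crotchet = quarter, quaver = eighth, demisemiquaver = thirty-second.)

One dotted eighth-note beat = 6 thirty-second notes.
Each duration in thirty-second notes: demisemiquaver = 1; demisemiquaver = 1; demisemiquaver = 1; crotchet tied to quaver (crotchet + quaver) = 12; crotchet = 8; crotchet = 8; demisemiquaver tied to quaver (demisemiquaver + quaver) = 5; crotchet = 8; dotted quaver = 6; quaver = 4.
Total: 1 + 1 + 1 + 12 + 8 + 8 + 5 + 8 + 6 + 4 = 54.
54 ÷ 6 = 9 beats.

9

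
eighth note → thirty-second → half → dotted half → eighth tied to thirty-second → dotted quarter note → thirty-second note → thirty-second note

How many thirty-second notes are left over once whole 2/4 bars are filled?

0

One bar of 2/4 = 16 thirty-second notes.
Express everything in thirty-second notes: eighth note = 4; thirty-second = 1; half = 16; dotted half = 24; eighth tied to thirty-second (eighth + thirty-second) = 5; dotted quarter note = 12; thirty-second note = 1; thirty-second note = 1.
Total: 4 + 1 + 16 + 24 + 5 + 12 + 1 + 1 = 64.
64 ÷ 16 = 4 complete bars with 0 thirty-second notes remaining.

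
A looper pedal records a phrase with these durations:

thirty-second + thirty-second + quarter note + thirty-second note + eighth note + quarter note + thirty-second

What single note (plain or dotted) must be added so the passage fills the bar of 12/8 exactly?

The bar of 12/8 = 48 thirty-second notes.
Convert each value to thirty-second notes: thirty-second = 1; thirty-second = 1; quarter note = 8; thirty-second note = 1; eighth note = 4; quarter note = 8; thirty-second = 1.
Sum: 1 + 1 + 8 + 1 + 4 + 8 + 1 = 24.
Remaining: 48 − 24 = 24 thirty-second notes, which is a dotted half note.

dotted half note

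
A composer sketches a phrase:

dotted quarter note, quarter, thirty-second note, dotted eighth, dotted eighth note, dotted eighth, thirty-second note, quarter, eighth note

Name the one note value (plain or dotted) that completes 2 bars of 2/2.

dotted quarter note

2 bars of 2/2 = 64 thirty-second notes.
Each duration in thirty-second notes: dotted quarter note = 12; quarter = 8; thirty-second note = 1; dotted eighth = 6; dotted eighth note = 6; dotted eighth = 6; thirty-second note = 1; quarter = 8; eighth note = 4.
Total: 12 + 8 + 1 + 6 + 6 + 6 + 1 + 8 + 4 = 52.
Remaining: 64 − 52 = 12 thirty-second notes, which is a dotted quarter note.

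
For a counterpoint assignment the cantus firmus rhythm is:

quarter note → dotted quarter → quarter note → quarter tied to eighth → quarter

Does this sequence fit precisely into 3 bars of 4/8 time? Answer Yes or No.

One bar of 4/8 = 4 eighth notes, so 3 bars = 12.
In eighth notes: quarter note = 2; dotted quarter = 3; quarter note = 2; quarter tied to eighth (quarter + eighth) = 3; quarter = 2.
Total: 2 + 3 + 2 + 3 + 2 = 12.
12 equals 12, so the answer is Yes.

Yes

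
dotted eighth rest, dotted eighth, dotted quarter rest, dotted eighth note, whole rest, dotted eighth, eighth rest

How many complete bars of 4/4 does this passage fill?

One bar of 4/4 = 16 sixteenth notes.
Working in sixteenth notes: dotted eighth rest = 3; dotted eighth = 3; dotted quarter rest = 6; dotted eighth note = 3; whole rest = 16; dotted eighth = 3; eighth rest = 2.
Adding: 3 + 3 + 6 + 3 + 16 + 3 + 2 = 36.
36 ÷ 16 = 2 complete bars with 4 left over.

2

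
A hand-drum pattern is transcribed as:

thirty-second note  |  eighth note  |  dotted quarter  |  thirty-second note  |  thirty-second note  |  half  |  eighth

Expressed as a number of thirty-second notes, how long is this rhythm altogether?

39

Convert each value to thirty-second notes: thirty-second note = 1; eighth note = 4; dotted quarter = 12; thirty-second note = 1; thirty-second note = 1; half = 16; eighth = 4.
Altogether 1 + 4 + 12 + 1 + 1 + 16 + 4 = 39 thirty-second notes.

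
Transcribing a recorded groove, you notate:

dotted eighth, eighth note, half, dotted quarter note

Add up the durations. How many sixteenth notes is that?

Express everything in sixteenth notes: dotted eighth = 3; eighth note = 2; half = 8; dotted quarter note = 6.
Altogether 3 + 2 + 8 + 6 = 19 sixteenth notes.

19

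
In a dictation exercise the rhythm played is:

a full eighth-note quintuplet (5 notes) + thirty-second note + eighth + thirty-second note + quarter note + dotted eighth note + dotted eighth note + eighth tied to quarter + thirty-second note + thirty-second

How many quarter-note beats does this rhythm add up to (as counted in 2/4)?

7

One quarter-note beat = 8 thirty-second notes.
Each duration in thirty-second notes: a full eighth-note quintuplet (5 notes) (five quintuplet eighths span one half) = 16; thirty-second note = 1; eighth = 4; thirty-second note = 1; quarter note = 8; dotted eighth note = 6; dotted eighth note = 6; eighth tied to quarter (eighth + quarter) = 12; thirty-second note = 1; thirty-second = 1.
Sum: 16 + 1 + 4 + 1 + 8 + 6 + 6 + 12 + 1 + 1 = 56.
56 ÷ 8 = 7 beats.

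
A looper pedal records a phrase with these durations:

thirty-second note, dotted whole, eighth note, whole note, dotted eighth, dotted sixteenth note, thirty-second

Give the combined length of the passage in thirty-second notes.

In thirty-second notes: thirty-second note = 1; dotted whole = 48; eighth note = 4; whole note = 32; dotted eighth = 6; dotted sixteenth note = 3; thirty-second = 1.
Sum: 1 + 48 + 4 + 32 + 6 + 3 + 1 = 95 thirty-second notes.

95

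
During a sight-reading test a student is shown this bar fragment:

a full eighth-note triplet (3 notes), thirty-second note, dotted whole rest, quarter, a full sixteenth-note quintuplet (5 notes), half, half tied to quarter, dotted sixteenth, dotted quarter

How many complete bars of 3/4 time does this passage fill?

5

One bar of 3/4 = 24 thirty-second notes.
In thirty-second notes: a full eighth-note triplet (3 notes) (three triplet eighths span one quarter) = 8; thirty-second note = 1; dotted whole rest = 48; quarter = 8; a full sixteenth-note quintuplet (5 notes) (five quintuplet sixteenths span one quarter) = 8; half = 16; half tied to quarter (half + quarter) = 24; dotted sixteenth = 3; dotted quarter = 12.
Total: 8 + 1 + 48 + 8 + 8 + 16 + 24 + 3 + 12 = 128.
128 ÷ 24 = 5 complete bars with 8 left over.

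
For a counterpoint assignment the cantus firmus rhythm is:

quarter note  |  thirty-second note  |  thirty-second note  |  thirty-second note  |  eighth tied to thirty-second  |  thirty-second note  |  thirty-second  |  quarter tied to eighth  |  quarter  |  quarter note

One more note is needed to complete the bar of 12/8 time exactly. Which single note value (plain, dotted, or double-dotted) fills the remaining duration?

The bar of 12/8 = 48 thirty-second notes.
In thirty-second notes: quarter note = 8; thirty-second note = 1; thirty-second note = 1; thirty-second note = 1; eighth tied to thirty-second (eighth + thirty-second) = 5; thirty-second note = 1; thirty-second = 1; quarter tied to eighth (quarter + eighth) = 12; quarter = 8; quarter note = 8.
Sum: 8 + 1 + 1 + 1 + 5 + 1 + 1 + 12 + 8 + 8 = 46.
Remaining: 48 − 46 = 2 thirty-second notes, which is a sixteenth note.

sixteenth note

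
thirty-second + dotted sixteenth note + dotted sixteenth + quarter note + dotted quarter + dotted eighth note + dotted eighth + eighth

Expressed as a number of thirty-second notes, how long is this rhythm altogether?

In thirty-second notes: thirty-second = 1; dotted sixteenth note = 3; dotted sixteenth = 3; quarter note = 8; dotted quarter = 12; dotted eighth note = 6; dotted eighth = 6; eighth = 4.
Adding: 1 + 3 + 3 + 8 + 12 + 6 + 6 + 4 = 43 thirty-second notes.

43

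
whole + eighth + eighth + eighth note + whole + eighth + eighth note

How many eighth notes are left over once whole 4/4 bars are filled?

One bar of 4/4 = 8 eighth notes.
Express everything in eighth notes: whole = 8; eighth = 1; eighth = 1; eighth note = 1; whole = 8; eighth = 1; eighth note = 1.
Total: 8 + 1 + 1 + 1 + 8 + 1 + 1 = 21.
21 ÷ 8 = 2 complete bars with 5 eighth notes remaining.

5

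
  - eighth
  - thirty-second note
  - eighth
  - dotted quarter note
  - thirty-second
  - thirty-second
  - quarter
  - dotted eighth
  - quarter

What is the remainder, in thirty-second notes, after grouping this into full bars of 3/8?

9

One bar of 3/8 = 12 thirty-second notes.
Express everything in thirty-second notes: eighth = 4; thirty-second note = 1; eighth = 4; dotted quarter note = 12; thirty-second = 1; thirty-second = 1; quarter = 8; dotted eighth = 6; quarter = 8.
Sum: 4 + 1 + 4 + 12 + 1 + 1 + 8 + 6 + 8 = 45.
45 ÷ 12 = 3 complete bars with 9 thirty-second notes remaining.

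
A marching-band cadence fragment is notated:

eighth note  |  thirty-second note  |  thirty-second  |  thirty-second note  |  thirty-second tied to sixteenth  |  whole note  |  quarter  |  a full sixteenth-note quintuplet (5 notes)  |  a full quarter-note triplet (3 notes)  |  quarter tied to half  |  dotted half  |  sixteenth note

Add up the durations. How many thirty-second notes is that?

In thirty-second notes: eighth note = 4; thirty-second note = 1; thirty-second = 1; thirty-second note = 1; thirty-second tied to sixteenth (thirty-second + sixteenth) = 3; whole note = 32; quarter = 8; a full sixteenth-note quintuplet (5 notes) (five quintuplet sixteenths span one quarter) = 8; a full quarter-note triplet (3 notes) (three triplet quarters span one half) = 16; quarter tied to half (quarter + half) = 24; dotted half = 24; sixteenth note = 2.
Total: 4 + 1 + 1 + 1 + 3 + 32 + 8 + 8 + 16 + 24 + 24 + 2 = 124 thirty-second notes.

124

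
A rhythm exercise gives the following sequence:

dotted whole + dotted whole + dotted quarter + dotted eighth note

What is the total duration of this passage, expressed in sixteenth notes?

Convert each value to sixteenth notes: dotted whole = 24; dotted whole = 24; dotted quarter = 6; dotted eighth note = 3.
Sum: 24 + 24 + 6 + 3 = 57 sixteenth notes.

57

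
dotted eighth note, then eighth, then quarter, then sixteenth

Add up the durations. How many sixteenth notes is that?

Each duration in sixteenth notes: dotted eighth note = 3; eighth = 2; quarter = 4; sixteenth = 1.
Adding: 3 + 2 + 4 + 1 = 10 sixteenth notes.

10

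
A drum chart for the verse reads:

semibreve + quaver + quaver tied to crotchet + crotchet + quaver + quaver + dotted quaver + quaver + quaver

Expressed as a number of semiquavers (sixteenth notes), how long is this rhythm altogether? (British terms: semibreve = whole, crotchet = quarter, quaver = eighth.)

Convert each value to sixteenth notes: semibreve = 16; quaver = 2; quaver tied to crotchet (quaver + crotchet) = 6; crotchet = 4; quaver = 2; quaver = 2; dotted quaver = 3; quaver = 2; quaver = 2.
Altogether 16 + 2 + 6 + 4 + 2 + 2 + 3 + 2 + 2 = 39 sixteenth notes.

39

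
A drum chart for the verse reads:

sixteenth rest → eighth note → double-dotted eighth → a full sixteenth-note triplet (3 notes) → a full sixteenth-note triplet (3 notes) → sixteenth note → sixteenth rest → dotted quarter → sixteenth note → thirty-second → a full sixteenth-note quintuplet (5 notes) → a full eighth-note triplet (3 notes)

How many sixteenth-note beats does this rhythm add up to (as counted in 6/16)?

One sixteenth-note beat = 2 thirty-second notes.
Each duration in thirty-second notes: sixteenth rest = 2; eighth note = 4; double-dotted eighth = 7; a full sixteenth-note triplet (3 notes) (three triplet sixteenths span one eighth) = 4; a full sixteenth-note triplet (3 notes) (three triplet sixteenths span one eighth) = 4; sixteenth note = 2; sixteenth rest = 2; dotted quarter = 12; sixteenth note = 2; thirty-second = 1; a full sixteenth-note quintuplet (5 notes) (five quintuplet sixteenths span one quarter) = 8; a full eighth-note triplet (3 notes) (three triplet eighths span one quarter) = 8.
Adding: 2 + 4 + 7 + 4 + 4 + 2 + 2 + 12 + 2 + 1 + 8 + 8 = 56.
56 ÷ 2 = 28 beats.

28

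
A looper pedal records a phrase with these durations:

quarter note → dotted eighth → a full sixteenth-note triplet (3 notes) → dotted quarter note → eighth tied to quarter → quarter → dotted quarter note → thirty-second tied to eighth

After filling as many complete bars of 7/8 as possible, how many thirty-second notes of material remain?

One bar of 7/8 = 28 thirty-second notes.
Each duration in thirty-second notes: quarter note = 8; dotted eighth = 6; a full sixteenth-note triplet (3 notes) (three triplet sixteenths span one eighth) = 4; dotted quarter note = 12; eighth tied to quarter (eighth + quarter) = 12; quarter = 8; dotted quarter note = 12; thirty-second tied to eighth (thirty-second + eighth) = 5.
Sum: 8 + 6 + 4 + 12 + 12 + 8 + 12 + 5 = 67.
67 ÷ 28 = 2 complete bars with 11 thirty-second notes remaining.

11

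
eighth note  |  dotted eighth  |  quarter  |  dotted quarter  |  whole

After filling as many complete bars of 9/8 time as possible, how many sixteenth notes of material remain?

13

One bar of 9/8 = 18 sixteenth notes.
In sixteenth notes: eighth note = 2; dotted eighth = 3; quarter = 4; dotted quarter = 6; whole = 16.
Adding: 2 + 3 + 4 + 6 + 16 = 31.
31 ÷ 18 = 1 complete bar with 13 sixteenth notes remaining.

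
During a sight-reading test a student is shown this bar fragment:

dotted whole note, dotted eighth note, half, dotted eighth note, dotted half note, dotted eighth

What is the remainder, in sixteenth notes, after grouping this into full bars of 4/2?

One bar of 4/2 = 32 sixteenth notes.
Express everything in sixteenth notes: dotted whole note = 24; dotted eighth note = 3; half = 8; dotted eighth note = 3; dotted half note = 12; dotted eighth = 3.
Total: 24 + 3 + 8 + 3 + 12 + 3 = 53.
53 ÷ 32 = 1 complete bar with 21 sixteenth notes remaining.

21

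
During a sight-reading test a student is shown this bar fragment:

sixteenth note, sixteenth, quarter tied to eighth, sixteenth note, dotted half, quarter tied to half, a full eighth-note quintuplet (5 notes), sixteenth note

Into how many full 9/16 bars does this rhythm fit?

4

One bar of 9/16 = 9 sixteenth notes.
Each duration in sixteenth notes: sixteenth note = 1; sixteenth = 1; quarter tied to eighth (quarter + eighth) = 6; sixteenth note = 1; dotted half = 12; quarter tied to half (quarter + half) = 12; a full eighth-note quintuplet (5 notes) (five quintuplet eighths span one half) = 8; sixteenth note = 1.
Total: 1 + 1 + 6 + 1 + 12 + 12 + 8 + 1 = 42.
42 ÷ 9 = 4 complete bars with 6 left over.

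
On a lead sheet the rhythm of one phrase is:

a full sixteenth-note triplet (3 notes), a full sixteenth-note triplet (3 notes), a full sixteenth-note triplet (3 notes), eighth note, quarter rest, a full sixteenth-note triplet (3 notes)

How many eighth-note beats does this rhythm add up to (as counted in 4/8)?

One eighth-note beat = 2 sixteenth notes.
Express everything in sixteenth notes: a full sixteenth-note triplet (3 notes) (three triplet sixteenths span one eighth) = 2; a full sixteenth-note triplet (3 notes) (three triplet sixteenths span one eighth) = 2; a full sixteenth-note triplet (3 notes) (three triplet sixteenths span one eighth) = 2; eighth note = 2; quarter rest = 4; a full sixteenth-note triplet (3 notes) (three triplet sixteenths span one eighth) = 2.
Adding: 2 + 2 + 2 + 2 + 4 + 2 = 14.
14 ÷ 2 = 7 beats.

7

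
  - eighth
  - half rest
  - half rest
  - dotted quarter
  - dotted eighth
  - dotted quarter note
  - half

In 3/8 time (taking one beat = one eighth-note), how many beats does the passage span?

20.5

One eighth-note beat = 2 sixteenth notes.
In sixteenth notes: eighth = 2; half rest = 8; half rest = 8; dotted quarter = 6; dotted eighth = 3; dotted quarter note = 6; half = 8.
Sum: 2 + 8 + 8 + 6 + 3 + 6 + 8 = 41.
41 ÷ 2 = 20.5 beats.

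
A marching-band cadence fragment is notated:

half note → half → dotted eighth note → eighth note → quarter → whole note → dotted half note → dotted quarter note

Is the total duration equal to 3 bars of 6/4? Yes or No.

No

One bar of 6/4 = 24 sixteenth notes, so 3 bars = 72.
Express everything in sixteenth notes: half note = 8; half = 8; dotted eighth note = 3; eighth note = 2; quarter = 4; whole note = 16; dotted half note = 12; dotted quarter note = 6.
Total: 8 + 8 + 3 + 2 + 4 + 16 + 12 + 6 = 59.
59 falls short of 72, so the answer is No.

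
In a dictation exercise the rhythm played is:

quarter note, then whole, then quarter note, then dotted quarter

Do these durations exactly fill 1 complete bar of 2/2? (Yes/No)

No

One bar of 2/2 = 8 eighth notes.
Working in eighth notes: quarter note = 2; whole = 8; quarter note = 2; dotted quarter = 3.
Altogether 2 + 8 + 2 + 3 = 15.
15 exceeds 8, so the answer is No.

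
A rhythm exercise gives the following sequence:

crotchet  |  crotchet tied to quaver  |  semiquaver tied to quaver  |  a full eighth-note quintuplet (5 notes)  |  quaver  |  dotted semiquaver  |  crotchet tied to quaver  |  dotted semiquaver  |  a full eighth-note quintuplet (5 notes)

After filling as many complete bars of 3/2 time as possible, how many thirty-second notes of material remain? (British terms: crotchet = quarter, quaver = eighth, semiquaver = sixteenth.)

One bar of 3/2 = 48 thirty-second notes.
Each duration in thirty-second notes: crotchet = 8; crotchet tied to quaver (crotchet + quaver) = 12; semiquaver tied to quaver (semiquaver + quaver) = 6; a full eighth-note quintuplet (5 notes) (five quintuplet eighths span one half) = 16; quaver = 4; dotted semiquaver = 3; crotchet tied to quaver (crotchet + quaver) = 12; dotted semiquaver = 3; a full eighth-note quintuplet (5 notes) (five quintuplet eighths span one half) = 16.
Total: 8 + 12 + 6 + 16 + 4 + 3 + 12 + 3 + 16 = 80.
80 ÷ 48 = 1 complete bar with 32 thirty-second notes remaining.

32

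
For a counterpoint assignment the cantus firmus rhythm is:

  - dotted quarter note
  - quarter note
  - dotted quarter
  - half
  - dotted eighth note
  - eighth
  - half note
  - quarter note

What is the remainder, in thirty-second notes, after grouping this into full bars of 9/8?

10

One bar of 9/8 = 18 sixteenth notes.
Working in sixteenth notes: dotted quarter note = 6; quarter note = 4; dotted quarter = 6; half = 8; dotted eighth note = 3; eighth = 2; half note = 8; quarter note = 4.
Altogether 6 + 4 + 6 + 8 + 3 + 2 + 8 + 4 = 41.
41 ÷ 18 = 2 complete bars with 5 sixteenth notes remaining = 10 thirty-second notes.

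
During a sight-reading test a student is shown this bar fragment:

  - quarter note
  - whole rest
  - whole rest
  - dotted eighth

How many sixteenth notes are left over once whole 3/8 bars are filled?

One bar of 3/8 = 6 sixteenth notes.
Working in sixteenth notes: quarter note = 4; whole rest = 16; whole rest = 16; dotted eighth = 3.
Total: 4 + 16 + 16 + 3 = 39.
39 ÷ 6 = 6 complete bars with 3 sixteenth notes remaining.

3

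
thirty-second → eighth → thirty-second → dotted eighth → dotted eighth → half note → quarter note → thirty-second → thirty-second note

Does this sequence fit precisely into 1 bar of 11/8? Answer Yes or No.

One bar of 11/8 = 44 thirty-second notes.
Convert each value to thirty-second notes: thirty-second = 1; eighth = 4; thirty-second = 1; dotted eighth = 6; dotted eighth = 6; half note = 16; quarter note = 8; thirty-second = 1; thirty-second note = 1.
Total: 1 + 4 + 1 + 6 + 6 + 16 + 8 + 1 + 1 = 44.
44 equals 44, so the answer is Yes.

Yes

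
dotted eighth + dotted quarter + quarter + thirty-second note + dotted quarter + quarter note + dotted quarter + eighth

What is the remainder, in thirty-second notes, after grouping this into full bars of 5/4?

One bar of 5/4 = 40 thirty-second notes.
Convert each value to thirty-second notes: dotted eighth = 6; dotted quarter = 12; quarter = 8; thirty-second note = 1; dotted quarter = 12; quarter note = 8; dotted quarter = 12; eighth = 4.
Sum: 6 + 12 + 8 + 1 + 12 + 8 + 12 + 4 = 63.
63 ÷ 40 = 1 complete bar with 23 thirty-second notes remaining.

23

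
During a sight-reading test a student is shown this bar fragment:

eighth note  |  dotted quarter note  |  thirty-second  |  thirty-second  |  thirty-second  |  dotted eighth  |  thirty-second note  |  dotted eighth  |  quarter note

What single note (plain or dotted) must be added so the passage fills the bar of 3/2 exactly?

quarter note

The bar of 3/2 = 48 thirty-second notes.
Working in thirty-second notes: eighth note = 4; dotted quarter note = 12; thirty-second = 1; thirty-second = 1; thirty-second = 1; dotted eighth = 6; thirty-second note = 1; dotted eighth = 6; quarter note = 8.
Adding: 4 + 12 + 1 + 1 + 1 + 6 + 1 + 6 + 8 = 40.
Remaining: 48 − 40 = 8 thirty-second notes, which is a quarter note.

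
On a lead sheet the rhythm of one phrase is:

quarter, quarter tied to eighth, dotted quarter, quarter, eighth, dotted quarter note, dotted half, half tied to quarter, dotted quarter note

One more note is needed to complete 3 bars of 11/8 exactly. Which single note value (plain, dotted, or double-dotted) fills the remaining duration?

half note

3 bars of 11/8 = 33 eighth notes.
In eighth notes: quarter = 2; quarter tied to eighth (quarter + eighth) = 3; dotted quarter = 3; quarter = 2; eighth = 1; dotted quarter note = 3; dotted half = 6; half tied to quarter (half + quarter) = 6; dotted quarter note = 3.
Total: 2 + 3 + 3 + 2 + 1 + 3 + 6 + 6 + 3 = 29.
Remaining: 33 − 29 = 4 eighth notes, which is a half note.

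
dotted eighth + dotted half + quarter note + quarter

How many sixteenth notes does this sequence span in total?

23

Convert each value to sixteenth notes: dotted eighth = 3; dotted half = 12; quarter note = 4; quarter = 4.
Altogether 3 + 12 + 4 + 4 = 23 sixteenth notes.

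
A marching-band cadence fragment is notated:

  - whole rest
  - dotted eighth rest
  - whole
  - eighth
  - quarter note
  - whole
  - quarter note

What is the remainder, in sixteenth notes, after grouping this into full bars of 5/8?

One bar of 5/8 = 10 sixteenth notes.
Express everything in sixteenth notes: whole rest = 16; dotted eighth rest = 3; whole = 16; eighth = 2; quarter note = 4; whole = 16; quarter note = 4.
Adding: 16 + 3 + 16 + 2 + 4 + 16 + 4 = 61.
61 ÷ 10 = 6 complete bars with 1 sixteenth note remaining.

1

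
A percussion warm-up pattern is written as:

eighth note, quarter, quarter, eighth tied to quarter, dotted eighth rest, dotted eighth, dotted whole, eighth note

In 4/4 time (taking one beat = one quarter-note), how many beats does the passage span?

One quarter-note beat = 4 sixteenth notes.
Express everything in sixteenth notes: eighth note = 2; quarter = 4; quarter = 4; eighth tied to quarter (eighth + quarter) = 6; dotted eighth rest = 3; dotted eighth = 3; dotted whole = 24; eighth note = 2.
Altogether 2 + 4 + 4 + 6 + 3 + 3 + 24 + 2 = 48.
48 ÷ 4 = 12 beats.

12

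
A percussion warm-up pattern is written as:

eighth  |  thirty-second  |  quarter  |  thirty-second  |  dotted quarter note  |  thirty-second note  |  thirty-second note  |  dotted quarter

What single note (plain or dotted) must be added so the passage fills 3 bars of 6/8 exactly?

whole note

3 bars of 6/8 = 72 thirty-second notes.
Working in thirty-second notes: eighth = 4; thirty-second = 1; quarter = 8; thirty-second = 1; dotted quarter note = 12; thirty-second note = 1; thirty-second note = 1; dotted quarter = 12.
Sum: 4 + 1 + 8 + 1 + 12 + 1 + 1 + 12 = 40.
Remaining: 72 − 40 = 32 thirty-second notes, which is a whole note.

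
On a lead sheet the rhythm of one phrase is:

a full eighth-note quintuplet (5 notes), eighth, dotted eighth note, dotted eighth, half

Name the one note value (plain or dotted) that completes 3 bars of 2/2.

3 bars of 2/2 = 48 sixteenth notes.
Convert each value to sixteenth notes: a full eighth-note quintuplet (5 notes) (five quintuplet eighths span one half) = 8; eighth = 2; dotted eighth note = 3; dotted eighth = 3; half = 8.
Altogether 8 + 2 + 3 + 3 + 8 = 24.
Remaining: 48 − 24 = 24 sixteenth notes, which is a dotted whole note.

dotted whole note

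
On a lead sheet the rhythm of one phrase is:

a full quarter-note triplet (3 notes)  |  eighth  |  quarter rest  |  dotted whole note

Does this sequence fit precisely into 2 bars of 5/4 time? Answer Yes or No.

One bar of 5/4 = 10 eighth notes, so 2 bars = 20.
In eighth notes: a full quarter-note triplet (3 notes) (three triplet quarters span one half) = 4; eighth = 1; quarter rest = 2; dotted whole note = 12.
Altogether 4 + 1 + 2 + 12 = 19.
19 falls short of 20, so the answer is No.

No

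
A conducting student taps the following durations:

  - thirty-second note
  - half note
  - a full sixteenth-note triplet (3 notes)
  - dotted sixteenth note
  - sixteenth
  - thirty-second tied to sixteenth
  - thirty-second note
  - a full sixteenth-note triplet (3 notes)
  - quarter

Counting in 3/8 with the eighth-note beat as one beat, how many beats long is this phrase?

10.5

One eighth-note beat = 4 thirty-second notes.
Convert each value to thirty-second notes: thirty-second note = 1; half note = 16; a full sixteenth-note triplet (3 notes) (three triplet sixteenths span one eighth) = 4; dotted sixteenth note = 3; sixteenth = 2; thirty-second tied to sixteenth (thirty-second + sixteenth) = 3; thirty-second note = 1; a full sixteenth-note triplet (3 notes) (three triplet sixteenths span one eighth) = 4; quarter = 8.
Sum: 1 + 16 + 4 + 3 + 2 + 3 + 1 + 4 + 8 = 42.
42 ÷ 4 = 10.5 beats.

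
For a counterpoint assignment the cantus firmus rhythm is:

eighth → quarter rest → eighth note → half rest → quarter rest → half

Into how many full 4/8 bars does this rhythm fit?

One bar of 4/8 = 4 eighth notes.
Convert each value to eighth notes: eighth = 1; quarter rest = 2; eighth note = 1; half rest = 4; quarter rest = 2; half = 4.
Altogether 1 + 2 + 1 + 4 + 2 + 4 = 14.
14 ÷ 4 = 3 complete bars with 2 left over.

3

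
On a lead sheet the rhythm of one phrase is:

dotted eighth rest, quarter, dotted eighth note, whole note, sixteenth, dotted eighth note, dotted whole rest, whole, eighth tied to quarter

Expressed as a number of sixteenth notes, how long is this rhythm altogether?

76

Convert each value to sixteenth notes: dotted eighth rest = 3; quarter = 4; dotted eighth note = 3; whole note = 16; sixteenth = 1; dotted eighth note = 3; dotted whole rest = 24; whole = 16; eighth tied to quarter (eighth + quarter) = 6.
Adding: 3 + 4 + 3 + 16 + 1 + 3 + 24 + 16 + 6 = 76 sixteenth notes.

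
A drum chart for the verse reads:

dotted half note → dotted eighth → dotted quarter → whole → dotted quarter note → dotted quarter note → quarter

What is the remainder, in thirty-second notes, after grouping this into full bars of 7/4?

One bar of 7/4 = 28 sixteenth notes.
Convert each value to sixteenth notes: dotted half note = 12; dotted eighth = 3; dotted quarter = 6; whole = 16; dotted quarter note = 6; dotted quarter note = 6; quarter = 4.
Sum: 12 + 3 + 6 + 16 + 6 + 6 + 4 = 53.
53 ÷ 28 = 1 complete bar with 25 sixteenth notes remaining = 50 thirty-second notes.

50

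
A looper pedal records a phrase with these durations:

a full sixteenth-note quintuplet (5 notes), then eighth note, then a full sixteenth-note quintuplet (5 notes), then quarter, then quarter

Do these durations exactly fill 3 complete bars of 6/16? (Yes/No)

Yes

One bar of 6/16 = 3 eighth notes, so 3 bars = 9.
Working in eighth notes: a full sixteenth-note quintuplet (5 notes) (five quintuplet sixteenths span one quarter) = 2; eighth note = 1; a full sixteenth-note quintuplet (5 notes) (five quintuplet sixteenths span one quarter) = 2; quarter = 2; quarter = 2.
Total: 2 + 1 + 2 + 2 + 2 = 9.
9 equals 9, so the answer is Yes.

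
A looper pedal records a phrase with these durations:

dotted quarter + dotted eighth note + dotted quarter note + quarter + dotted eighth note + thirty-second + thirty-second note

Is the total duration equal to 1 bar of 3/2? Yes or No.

One bar of 3/2 = 48 thirty-second notes.
In thirty-second notes: dotted quarter = 12; dotted eighth note = 6; dotted quarter note = 12; quarter = 8; dotted eighth note = 6; thirty-second = 1; thirty-second note = 1.
Total: 12 + 6 + 12 + 8 + 6 + 1 + 1 = 46.
46 falls short of 48, so the answer is No.

No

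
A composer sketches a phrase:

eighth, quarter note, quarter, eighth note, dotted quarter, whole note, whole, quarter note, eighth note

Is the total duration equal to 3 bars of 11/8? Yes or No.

One bar of 11/8 = 11 eighth notes, so 3 bars = 33.
Each duration in eighth notes: eighth = 1; quarter note = 2; quarter = 2; eighth note = 1; dotted quarter = 3; whole note = 8; whole = 8; quarter note = 2; eighth note = 1.
Total: 1 + 2 + 2 + 1 + 3 + 8 + 8 + 2 + 1 = 28.
28 falls short of 33, so the answer is No.

No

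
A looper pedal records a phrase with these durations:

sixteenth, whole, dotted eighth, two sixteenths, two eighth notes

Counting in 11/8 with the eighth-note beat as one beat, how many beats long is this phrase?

One eighth-note beat = 2 sixteenth notes.
Convert each value to sixteenth notes: sixteenth = 1; whole = 16; dotted eighth = 3; sixteenth = 1; sixteenth = 1; eighth note = 2; eighth note = 2.
Adding: 1 + 16 + 3 + 1 + 1 + 2 + 2 = 26.
26 ÷ 2 = 13 beats.

13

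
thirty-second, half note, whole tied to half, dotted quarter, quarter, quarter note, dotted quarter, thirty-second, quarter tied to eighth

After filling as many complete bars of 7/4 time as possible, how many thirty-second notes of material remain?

One bar of 7/4 = 56 thirty-second notes.
Each duration in thirty-second notes: thirty-second = 1; half note = 16; whole tied to half (whole + half) = 48; dotted quarter = 12; quarter = 8; quarter note = 8; dotted quarter = 12; thirty-second = 1; quarter tied to eighth (quarter + eighth) = 12.
Adding: 1 + 16 + 48 + 12 + 8 + 8 + 12 + 1 + 12 = 118.
118 ÷ 56 = 2 complete bars with 6 thirty-second notes remaining.

6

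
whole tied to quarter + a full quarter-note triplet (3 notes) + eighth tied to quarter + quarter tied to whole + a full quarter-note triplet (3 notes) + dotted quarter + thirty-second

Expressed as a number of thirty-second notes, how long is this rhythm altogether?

Express everything in thirty-second notes: whole tied to quarter (whole + quarter) = 40; a full quarter-note triplet (3 notes) (three triplet quarters span one half) = 16; eighth tied to quarter (eighth + quarter) = 12; quarter tied to whole (quarter + whole) = 40; a full quarter-note triplet (3 notes) (three triplet quarters span one half) = 16; dotted quarter = 12; thirty-second = 1.
Total: 40 + 16 + 12 + 40 + 16 + 12 + 1 = 137 thirty-second notes.

137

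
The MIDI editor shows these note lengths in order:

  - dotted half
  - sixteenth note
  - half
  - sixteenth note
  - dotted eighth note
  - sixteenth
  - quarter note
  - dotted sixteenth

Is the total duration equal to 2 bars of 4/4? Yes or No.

One bar of 4/4 = 32 thirty-second notes, so 2 bars = 64.
In thirty-second notes: dotted half = 24; sixteenth note = 2; half = 16; sixteenth note = 2; dotted eighth note = 6; sixteenth = 2; quarter note = 8; dotted sixteenth = 3.
Sum: 24 + 2 + 16 + 2 + 6 + 2 + 8 + 3 = 63.
63 falls short of 64, so the answer is No.

No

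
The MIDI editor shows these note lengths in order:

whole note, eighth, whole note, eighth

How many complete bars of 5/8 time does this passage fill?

3

One bar of 5/8 = 5 eighth notes.
Express everything in eighth notes: whole note = 8; eighth = 1; whole note = 8; eighth = 1.
Sum: 8 + 1 + 8 + 1 = 18.
18 ÷ 5 = 3 complete bars with 3 left over.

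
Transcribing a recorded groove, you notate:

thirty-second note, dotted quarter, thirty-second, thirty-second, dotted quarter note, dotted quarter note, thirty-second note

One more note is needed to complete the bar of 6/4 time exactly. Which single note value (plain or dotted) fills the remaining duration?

The bar of 6/4 = 48 thirty-second notes.
Convert each value to thirty-second notes: thirty-second note = 1; dotted quarter = 12; thirty-second = 1; thirty-second = 1; dotted quarter note = 12; dotted quarter note = 12; thirty-second note = 1.
Altogether 1 + 12 + 1 + 1 + 12 + 12 + 1 = 40.
Remaining: 48 − 40 = 8 thirty-second notes, which is a quarter note.

quarter note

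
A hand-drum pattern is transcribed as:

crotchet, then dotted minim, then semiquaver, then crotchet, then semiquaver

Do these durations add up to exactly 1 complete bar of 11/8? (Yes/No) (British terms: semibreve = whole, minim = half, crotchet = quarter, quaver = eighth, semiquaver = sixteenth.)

Yes

One bar of 11/8 = 22 sixteenth notes.
In sixteenth notes: crotchet = 4; dotted minim = 12; semiquaver = 1; crotchet = 4; semiquaver = 1.
Total: 4 + 12 + 1 + 4 + 1 = 22.
22 equals 22, so the answer is Yes.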